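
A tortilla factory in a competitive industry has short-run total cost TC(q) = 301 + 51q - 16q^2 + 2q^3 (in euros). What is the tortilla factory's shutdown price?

The shutdown price is the minimum of AVC. VC = 51q - 16q^2 + 2q^3, so AVC = 51 - 16q + 2q^2.
At the minimum of AVC, MC = AVC. MC = 51 - 32q + 6q^2; setting MC = AVC gives 4q^2 - 16q = 0, so q = 4. min AVC = 19.
The firm shuts down for any P below €19.

€19 per unit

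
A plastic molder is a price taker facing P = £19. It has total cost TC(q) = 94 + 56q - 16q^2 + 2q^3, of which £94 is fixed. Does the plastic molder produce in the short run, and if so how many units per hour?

From TC, MC = TC'(q) = 56 - 32q + 6q^2 and AVC = VC/q = 56 - 16q + 2q^2.
AVC hits its minimum where MC = AVC, at q = 4, giving min AVC = 56 - 16·4 + 2·4^2 = £24.
Since P = £19 < min AVC = £24, price fails to cover variable cost at any output.
Shutting down limits the loss to fixed cost, £94.

Shut down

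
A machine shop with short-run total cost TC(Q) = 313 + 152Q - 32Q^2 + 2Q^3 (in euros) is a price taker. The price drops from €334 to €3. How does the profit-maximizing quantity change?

AVC = 152 - 32Q + 2Q^2, minimized at Q = 8 where min AVC = €24. MC = 152 - 64Q + 6Q^2.
At P = €334 ≥ min AVC, set P = MC on the rising branch: Q = 13.
At P = €3 < min AVC = €24, price no longer covers variable cost at any output, so the firm shuts down: Q = 0.

Output falls from 13 to 0 (the firm shuts down)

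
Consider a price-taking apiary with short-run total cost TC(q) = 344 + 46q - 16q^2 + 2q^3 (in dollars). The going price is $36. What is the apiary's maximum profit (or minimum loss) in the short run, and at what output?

AVC = 46 - 16q + 2q^2 has its minimum $14 at q = 4; price $36 clears that bar, so the firm operates.
MC = 46 - 32q + 6q^2. Setting P = MC and taking the root on the rising branch gives q* = 5.
TR = 36·5 = 180. TC = 344 + 80 = 424. Profit = 180 − 424 = -$244.
That loss of $244 beats the $344 the firm would lose by shutting down; producing recovers $100 of fixed cost.

Profit = -$244 at q = 5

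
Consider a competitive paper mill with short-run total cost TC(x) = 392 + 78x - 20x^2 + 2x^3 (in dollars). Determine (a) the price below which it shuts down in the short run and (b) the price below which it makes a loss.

Shutdown price = $28; break-even price = $92

Shutdown price = min AVC. AVC = 78 - 20x + 2x^2, with vertex at x = 5 and minimum $28.
ATC = 392/x + 78 - 20x + 2x^2. Setting dATC/dx = −392/x^2 − 20 + 4x = 0 gives x = 7 (since 4·7^3 − 20·7^2 = 392).
min ATC = 392/7 + 78 − 20·7 + 2·7^2 = $92. That is the break-even price.
Between these two prices the firm operates at a loss; above $92 it earns a profit.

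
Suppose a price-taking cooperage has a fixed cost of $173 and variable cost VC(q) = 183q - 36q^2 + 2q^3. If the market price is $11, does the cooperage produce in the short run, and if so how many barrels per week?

Shut down

From TC, MC = TC'(q) = 183 - 72q + 6q^2 and AVC = VC/q = 183 - 36q + 2q^2.
AVC is minimized where dAVC/dq = -36 + 4q = 0, at q = 9; min AVC = 183 - 36·9 + 2·9^2 = $21.
With P < min AVC ($11 < $21), every unit sold adds to the loss.
Shutting down limits the loss to fixed cost, $173.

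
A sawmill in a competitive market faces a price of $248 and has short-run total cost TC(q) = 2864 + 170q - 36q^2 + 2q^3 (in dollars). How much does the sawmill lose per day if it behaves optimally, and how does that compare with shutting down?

Profit = -$160 at q = 13

AVC = 170 - 36q + 2q^2; min AVC = $8 at q = 9. Since P = $248 ≥ min AVC, the firm produces.
With MC = 170 - 72q + 6q^2, P = MC on the upward-sloping part at q* = 13.
TR = 248·13 = 3224. TC = 2864 + 520 = 3384. Profit = 3224 − 3384 = -$160.
By producing, the firm covers all variable cost plus $2704 of fixed cost; shutting down would lose the full $2864.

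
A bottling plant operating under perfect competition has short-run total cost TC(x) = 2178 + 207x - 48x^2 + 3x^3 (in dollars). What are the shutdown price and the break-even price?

AVC = 207 - 48x + 3x^2; minimized at x = 8, giving min AVC = $15. That is the shutdown price.
ATC = 2178/x + 207 - 48x + 3x^2. Setting dATC/dx = −2178/x^2 − 48 + 6x = 0 gives x = 11 (since 6·11^3 − 48·11^2 = 2178).
min ATC = 2178/11 + 207 − 48·11 + 3·11^2 = $240. That is the break-even price.
For $15 ≤ P < $240 the firm produces at a loss; below $15 it shuts down.

Shutdown price = $15; break-even price = $240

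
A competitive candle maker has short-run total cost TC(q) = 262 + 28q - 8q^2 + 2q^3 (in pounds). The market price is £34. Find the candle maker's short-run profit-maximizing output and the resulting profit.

AVC = 28 - 8q + 2q^2; min AVC = £20 at q = 2. Since P = £34 ≥ min AVC, the firm produces.
MC = 28 - 16q + 6q^2. Setting P = MC and taking the root on the rising branch gives q* = 3.
TR = 34·3 = 102. TC = 262 + 66 = 328. Profit = 102 − 328 = -£226.
That loss of £226 beats the £262 the firm would lose by shutting down; producing recovers £36 of fixed cost.

Profit = -£226 at q = 3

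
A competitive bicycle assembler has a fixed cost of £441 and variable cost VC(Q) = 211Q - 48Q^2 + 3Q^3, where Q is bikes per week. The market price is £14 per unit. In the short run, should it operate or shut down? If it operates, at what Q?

From TC, MC = TC'(Q) = 211 - 96Q + 9Q^2 and AVC = VC/Q = 211 - 48Q + 3Q^2.
AVC is minimized where dAVC/dQ = -48 + 6Q = 0, at Q = 8; min AVC = 211 - 48·8 + 3·8^2 = £19.
P = £14 lies below min AVC = £19; no output level covers variable cost.
The firm minimizes its loss by shutting down and losing only its fixed cost of £441.

Shut down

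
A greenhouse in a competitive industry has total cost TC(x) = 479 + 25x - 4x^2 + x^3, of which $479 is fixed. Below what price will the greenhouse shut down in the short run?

Short-run supply begins at min AVC. From VC = 25x - 4x^2 + x^3, AVC = 25 - 4x + x^2.
dAVC/dx = -4 + 2x = 0 gives x = 2. min AVC = 25 - 4·2 + 2^2 = 21.
So the shutdown price is $21.

$21 per unit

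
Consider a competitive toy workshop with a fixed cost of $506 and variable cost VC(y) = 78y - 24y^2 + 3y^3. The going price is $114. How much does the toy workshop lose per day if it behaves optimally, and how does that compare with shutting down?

Profit = -$74 at y = 6

AVC = 78 - 24y + 3y^2 has its minimum $30 at y = 4; price $114 clears that bar, so the firm operates.
MC = 78 - 48y + 9y^2. Setting P = MC and taking the root on the rising branch gives y* = 6.
TR = 114·6 = 684. TC = 506 + 252 = 758. Profit = 684 − 758 = -$74.
Shutting down would mean losing the fixed cost of $506, so operating at a loss of $74 is better by $432.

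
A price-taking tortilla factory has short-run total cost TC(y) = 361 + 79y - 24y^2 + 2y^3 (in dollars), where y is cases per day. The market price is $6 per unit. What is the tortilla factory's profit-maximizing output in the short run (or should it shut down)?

Strip out fixed cost: VC = 79y - 24y^2 + 2y^3. Then AVC = 79 - 24y + 2y^2 and MC = 79 - 48y + 6y^2.
AVC is minimized where dAVC/dy = -24 + 4y = 0, at y = 6; min AVC = 79 - 24·6 + 2·6^2 = $7.
With P < min AVC ($6 < $7), every unit sold adds to the loss.
Shutting down limits the loss to fixed cost, $361.

Shut down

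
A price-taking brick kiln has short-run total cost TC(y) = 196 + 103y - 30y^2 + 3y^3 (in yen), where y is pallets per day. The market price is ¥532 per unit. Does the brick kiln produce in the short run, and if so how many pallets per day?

Produce at y = 11

Strip out fixed cost: VC = 103y - 30y^2 + 3y^3. Then AVC = 103 - 30y + 3y^2 and MC = 103 - 60y + 9y^2.
AVC is minimized where dAVC/dy = -30 + 6y = 0, at y = 5; min AVC = 103 - 30·5 + 3·5^2 = ¥28.
P = ¥532 exceeds min AVC = ¥28, so the firm stays open.
Set P = MC: 532 = 103 - 60y + 9y^2 → -429 - 60y + 9y^2 = 0. The roots are y = -13/3 and y = 11; the profit-maximizing output is on the rising part of MC, so y* = 11.
Check: AVC at y = 11 is ¥136 ≤ P, so revenue covers variable cost.
Profit = P·y − TC = 532·11 − 1692 = ¥4160.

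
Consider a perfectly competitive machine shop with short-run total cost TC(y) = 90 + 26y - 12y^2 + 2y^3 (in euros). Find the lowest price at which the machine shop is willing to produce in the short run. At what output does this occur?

The firm shuts down when price falls below the minimum of average variable cost. AVC = VC/y = 26 - 12y + 2y^2.
dAVC/dy = -12 + 4y = 0 gives y = 3. min AVC = 26 - 12·3 + 2·3^2 = 8.
The firm shuts down for any P below €8.

€8 per unit, at y = 3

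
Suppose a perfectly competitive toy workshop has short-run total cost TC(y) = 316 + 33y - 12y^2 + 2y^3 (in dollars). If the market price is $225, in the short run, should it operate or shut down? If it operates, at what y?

From TC, MC = TC'(y) = 33 - 24y + 6y^2 and AVC = VC/y = 33 - 12y + 2y^2.
The AVC parabola has its vertex at y = 12/4 = 3, where AVC = 33 - 12·3 + 2·3^2 = $15.
P = $225 exceeds min AVC = $15, so the firm stays open.
Solving P = MC: -192 - 24y + 6y^2 = 0 ⇒ y = -4 or 8. On the upward-sloping branch, y* = 8.
Check: AVC at y = 8 is $65 ≤ P, so revenue covers variable cost.
Profit = P·y − TC = 225·8 − 836 = $964.

Produce at y = 8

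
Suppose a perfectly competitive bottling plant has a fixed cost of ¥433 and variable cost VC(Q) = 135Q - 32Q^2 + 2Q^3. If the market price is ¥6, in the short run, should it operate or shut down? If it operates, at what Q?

Shut down

From TC, MC = TC'(Q) = 135 - 64Q + 6Q^2 and AVC = VC/Q = 135 - 32Q + 2Q^2.
AVC hits its minimum where MC = AVC, at Q = 8, giving min AVC = 135 - 32·8 + 2·8^2 = ¥7.
P = ¥6 lies below min AVC = ¥7; no output level covers variable cost.
The firm minimizes its loss by shutting down and losing only its fixed cost of ¥433.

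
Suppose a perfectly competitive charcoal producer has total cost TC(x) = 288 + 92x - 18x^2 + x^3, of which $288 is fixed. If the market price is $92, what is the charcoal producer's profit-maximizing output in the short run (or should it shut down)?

From TC, MC = TC'(x) = 92 - 36x + 3x^2 and AVC = VC/x = 92 - 18x + x^2.
The AVC parabola has its vertex at x = 18/2 = 9, where AVC = 92 - 18·9 + 9^2 = $11.
Because $92 ≥ $11, revenue can cover variable cost; the firm operates.
Set P = MC: 92 = 92 - 36x + 3x^2 → -36x + 3x^2 = 0. The roots are x = 0 and x = 12; the profit-maximizing output is on the rising part of MC, so x* = 12.
Check: AVC at x = 12 is $20 ≤ P, so revenue covers variable cost.
Profit = P·x − TC = 92·12 − 528 = $576.

Produce at x = 12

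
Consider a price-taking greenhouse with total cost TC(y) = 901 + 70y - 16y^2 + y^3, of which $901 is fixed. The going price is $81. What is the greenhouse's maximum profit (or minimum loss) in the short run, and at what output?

AVC = 70 - 16y + y^2; min AVC = $6 at y = 8. Since P = $81 ≥ min AVC, the firm produces.
MC = 70 - 32y + 3y^2. Setting P = MC and taking the root on the rising branch gives y* = 11.
TR = 81·11 = 891. TC = 901 + 165 = 1066. Profit = 891 − 1066 = -$175.
Shutting down would mean losing the fixed cost of $901, so operating at a loss of $175 is better by $726.

Profit = -$175 at y = 11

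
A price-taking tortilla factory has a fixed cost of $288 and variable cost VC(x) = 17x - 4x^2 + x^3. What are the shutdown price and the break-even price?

Shutdown price = $13; break-even price = $77

AVC = 17 - 4x + x^2; minimized at x = 2, giving min AVC = $13. That is the shutdown price.
ATC = 288/x + 17 - 4x + x^2. Setting dATC/dx = −288/x^2 − 4 + 2x = 0 gives x = 6 (since 2·6^3 − 4·6^2 = 288).
min ATC = 288/6 + 17 − 4·6 + 6^2 = $77. That is the break-even price.
Between these two prices the firm operates at a loss; above $77 it earns a profit.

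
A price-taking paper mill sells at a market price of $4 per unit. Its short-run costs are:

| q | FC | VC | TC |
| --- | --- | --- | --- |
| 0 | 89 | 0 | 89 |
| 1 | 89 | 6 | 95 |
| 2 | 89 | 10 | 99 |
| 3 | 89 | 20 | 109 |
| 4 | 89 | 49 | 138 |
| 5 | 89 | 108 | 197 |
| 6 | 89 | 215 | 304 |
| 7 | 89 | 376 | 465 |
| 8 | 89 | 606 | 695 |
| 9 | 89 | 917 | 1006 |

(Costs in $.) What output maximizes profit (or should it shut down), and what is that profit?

Profit at each row (π = 4q − TC): q=0: -89; q=1: -91; q=2: -91; q=3: -97; q=4: -122; q=5: -177; q=6: -280; q=7: -437; q=8: -663; q=9: -970.
Profit is highest at q = 0. Equivalently, the lowest AVC in the table is 10/2 ≈ $5 at q = 2, and P = $4 falls below it — price never covers variable cost, so the firm shuts down and loses only its fixed cost.

q = 0 (shut down); profit = -$89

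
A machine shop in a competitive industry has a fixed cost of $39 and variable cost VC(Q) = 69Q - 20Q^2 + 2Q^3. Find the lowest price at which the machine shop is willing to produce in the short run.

The shutdown price is the minimum of AVC. VC = 69Q - 20Q^2 + 2Q^3, so AVC = 69 - 20Q + 2Q^2.
dAVC/dQ = -20 + 4Q = 0 gives Q = 5. min AVC = 69 - 20·5 + 2·5^2 = 19.
For P < $19 the firm produces nothing.

$19 per unit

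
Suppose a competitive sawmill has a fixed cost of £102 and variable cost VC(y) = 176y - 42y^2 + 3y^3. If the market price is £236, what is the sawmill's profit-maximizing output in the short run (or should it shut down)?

Produce at y = 10

Strip out fixed cost: VC = 176y - 42y^2 + 3y^3. Then AVC = 176 - 42y + 3y^2 and MC = 176 - 84y + 9y^2.
The AVC parabola has its vertex at y = 42/6 = 7, where AVC = 176 - 42·7 + 3·7^2 = £29.
Since P = £236 ≥ min AVC = £29, price covers variable cost and the firm should produce.
Set P = MC: 236 = 176 - 84y + 9y^2 → -60 - 84y + 9y^2 = 0. The roots are y = -2/3 and y = 10; the profit-maximizing output is on the rising part of MC, so y* = 10.
Check: AVC at y = 10 is £56 ≤ P, so revenue covers variable cost.
Profit = P·y − TC = 236·10 − 662 = £1698.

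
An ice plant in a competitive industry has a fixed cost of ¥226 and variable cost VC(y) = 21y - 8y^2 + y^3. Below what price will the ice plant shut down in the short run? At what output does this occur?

The firm shuts down when price falls below the minimum of average variable cost. AVC = VC/y = 21 - 8y + y^2.
dAVC/dy = -8 + 2y = 0 gives y = 4. min AVC = 21 - 8·4 + 4^2 = 5.
So the shutdown price is ¥5.

¥5 per unit, at y = 4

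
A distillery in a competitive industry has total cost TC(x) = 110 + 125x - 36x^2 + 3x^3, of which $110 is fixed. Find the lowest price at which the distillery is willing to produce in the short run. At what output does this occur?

The shutdown price is the minimum of AVC. VC = 125x - 36x^2 + 3x^3, so AVC = 125 - 36x + 3x^2.
dAVC/dx = -36 + 6x = 0 gives x = 6. min AVC = 125 - 36·6 + 3·6^2 = 17.
For P < $17 the firm produces nothing.

$17 per unit, at x = 6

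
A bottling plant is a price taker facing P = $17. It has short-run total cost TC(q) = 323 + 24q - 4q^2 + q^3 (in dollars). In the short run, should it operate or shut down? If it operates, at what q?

Shut down

Strip out fixed cost: VC = 24q - 4q^2 + q^3. Then AVC = 24 - 4q + q^2 and MC = 24 - 8q + 3q^2.
The AVC parabola has its vertex at q = 4/2 = 2, where AVC = 24 - 4·2 + 2^2 = $20.
With P < min AVC ($17 < $20), every unit sold adds to the loss.
Best response: produce nothing and absorb the $323 fixed cost.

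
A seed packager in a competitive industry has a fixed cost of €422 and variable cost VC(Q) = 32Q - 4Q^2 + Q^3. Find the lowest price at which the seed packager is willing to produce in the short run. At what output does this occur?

The firm shuts down when price falls below the minimum of average variable cost. AVC = VC/Q = 32 - 4Q + Q^2.
At the minimum of AVC, MC = AVC. MC = 32 - 8Q + 3Q^2; setting MC = AVC gives 2Q^2 - 4Q = 0, so Q = 2. min AVC = 28.
So the shutdown price is €28.

€28 per unit, at Q = 2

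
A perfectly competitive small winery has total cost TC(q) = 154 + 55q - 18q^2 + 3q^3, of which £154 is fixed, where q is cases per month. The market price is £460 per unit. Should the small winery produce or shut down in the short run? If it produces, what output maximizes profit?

Strip out fixed cost: VC = 55q - 18q^2 + 3q^3. Then AVC = 55 - 18q + 3q^2 and MC = 55 - 36q + 9q^2.
The AVC parabola has its vertex at q = 18/6 = 3, where AVC = 55 - 18·3 + 3·3^2 = £28.
Because £460 ≥ £28, revenue can cover variable cost; the firm operates.
Set P = MC: 460 = 55 - 36q + 9q^2 → -405 - 36q + 9q^2 = 0. The roots are q = -5 and q = 9; the profit-maximizing output is on the rising part of MC, so q* = 9.
Check: AVC at q = 9 is £136 ≤ P, so revenue covers variable cost.
Profit = P·q − TC = 460·9 − 1378 = £2762.

Produce at q = 9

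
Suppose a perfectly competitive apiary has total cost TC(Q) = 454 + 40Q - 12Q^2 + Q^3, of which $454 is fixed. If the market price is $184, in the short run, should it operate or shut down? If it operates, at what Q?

Strip out fixed cost: VC = 40Q - 12Q^2 + Q^3. Then AVC = 40 - 12Q + Q^2 and MC = 40 - 24Q + 3Q^2.
AVC hits its minimum where MC = AVC, at Q = 6, giving min AVC = 40 - 12·6 + 6^2 = $4.
P = $184 exceeds min AVC = $4, so the firm stays open.
Solving P = MC: -144 - 24Q + 3Q^2 = 0 ⇒ Q = -4 or 12. On the upward-sloping branch, Q* = 12.
Check: AVC at Q = 12 is $40 ≤ P, so revenue covers variable cost.
Profit = P·Q − TC = 184·12 − 934 = $1274.

Produce at Q = 12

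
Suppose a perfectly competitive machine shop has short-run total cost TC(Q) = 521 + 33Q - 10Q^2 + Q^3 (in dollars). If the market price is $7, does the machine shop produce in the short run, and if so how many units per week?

Shut down

Variable cost is VC = 33Q - 10Q^2 + Q^3, so AVC = VC/Q = 33 - 10Q + Q^2 and MC = dTC/dQ = 33 - 20Q + 3Q^2.
AVC hits its minimum where MC = AVC, at Q = 5, giving min AVC = 33 - 10·5 + 5^2 = $8.
P = $7 lies below min AVC = $8; no output level covers variable cost.
The firm minimizes its loss by shutting down and losing only its fixed cost of $521.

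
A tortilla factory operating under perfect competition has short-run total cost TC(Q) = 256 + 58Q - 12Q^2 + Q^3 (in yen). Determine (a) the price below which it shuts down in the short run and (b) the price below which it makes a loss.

Shutdown price = min AVC. AVC = 58 - 12Q + Q^2, with vertex at Q = 6 and minimum ¥22.
ATC = 256/Q + 58 - 12Q + Q^2. Setting dATC/dQ = −256/Q^2 − 12 + 2Q = 0 gives Q = 8 (since 2·8^3 − 12·8^2 = 256).
min ATC = 256/8 + 58 − 12·8 + 8^2 = ¥58. That is the break-even price.
Between these two prices the firm operates at a loss; above ¥58 it earns a profit.

Shutdown price = ¥22; break-even price = ¥58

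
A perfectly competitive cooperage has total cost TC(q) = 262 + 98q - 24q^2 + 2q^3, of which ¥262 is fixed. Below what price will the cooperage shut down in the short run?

¥26 per unit

The shutdown price is the minimum of AVC. VC = 98q - 24q^2 + 2q^3, so AVC = 98 - 24q + 2q^2.
At the minimum of AVC, MC = AVC. MC = 98 - 48q + 6q^2; setting MC = AVC gives 4q^2 - 24q = 0, so q = 6. min AVC = 26.
For P < ¥26 the firm produces nothing.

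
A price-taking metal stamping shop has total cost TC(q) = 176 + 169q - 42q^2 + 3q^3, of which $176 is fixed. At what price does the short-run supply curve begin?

Short-run supply begins at min AVC. From VC = 169q - 42q^2 + 3q^3, AVC = 169 - 42q + 3q^2.
At the minimum of AVC, MC = AVC. MC = 169 - 84q + 9q^2; setting MC = AVC gives 6q^2 - 42q = 0, so q = 7. min AVC = 22.
The firm shuts down for any P below $22.

$22 per unit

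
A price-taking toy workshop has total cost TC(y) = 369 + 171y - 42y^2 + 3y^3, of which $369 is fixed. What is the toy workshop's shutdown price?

The firm shuts down when price falls below the minimum of average variable cost. AVC = VC/y = 171 - 42y + 3y^2.
dAVC/dy = -42 + 6y = 0 gives y = 7. min AVC = 171 - 42·7 + 3·7^2 = 24.
So the shutdown price is $24.

$24 per unit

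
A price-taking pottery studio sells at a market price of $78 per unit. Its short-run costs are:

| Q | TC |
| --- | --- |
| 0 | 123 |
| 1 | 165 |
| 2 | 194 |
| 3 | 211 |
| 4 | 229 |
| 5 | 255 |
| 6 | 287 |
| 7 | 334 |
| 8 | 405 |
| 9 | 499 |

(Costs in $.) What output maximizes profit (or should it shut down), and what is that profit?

Q = 8; profit = $219

Profit at each row (π = 78Q − TC): Q=0: -123; Q=1: -87; Q=2: -38; Q=3: 23; Q=4: 83; Q=5: 135; Q=6: 181; Q=7: 212; Q=8: 219; Q=9: 203.
Profit is maximized at Q = 8. AVC there is 282/8 = $35.25 ≤ P, so producing beats shutting down (which would give -$123).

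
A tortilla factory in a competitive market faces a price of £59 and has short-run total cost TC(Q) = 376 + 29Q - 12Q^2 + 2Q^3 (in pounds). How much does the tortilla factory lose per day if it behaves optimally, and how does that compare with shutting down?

AVC = 29 - 12Q + 2Q^2 has its minimum £11 at Q = 3; price £59 clears that bar, so the firm operates.
With MC = 29 - 24Q + 6Q^2, P = MC on the upward-sloping part at Q* = 5.
TR = 59·5 = 295. TC = 376 + 95 = 471. Profit = 295 − 471 = -£176.
By producing, the firm covers all variable cost plus £200 of fixed cost; shutting down would lose the full £376.

Profit = -£176 at Q = 5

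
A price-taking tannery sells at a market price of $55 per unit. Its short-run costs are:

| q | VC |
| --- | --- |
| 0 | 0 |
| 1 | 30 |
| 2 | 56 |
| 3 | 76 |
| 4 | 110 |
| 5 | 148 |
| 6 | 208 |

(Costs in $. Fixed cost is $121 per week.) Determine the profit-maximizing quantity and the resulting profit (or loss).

q = 5; profit = $6

Compute π = P·q − TC at each output: q=0: -121; q=1: -96; q=2: -67; q=3: -32; q=4: -11; q=5: 6; q=6: 1.
Profit is maximized at q = 5. AVC there is 148/5 = $29.60 ≤ P, so producing beats shutting down (which would give -$121).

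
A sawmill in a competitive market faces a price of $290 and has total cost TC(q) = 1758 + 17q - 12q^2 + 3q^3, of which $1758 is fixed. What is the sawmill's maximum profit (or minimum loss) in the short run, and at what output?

Profit = -$288 at q = 7

AVC = 17 - 12q + 3q^2 has its minimum $5 at q = 2; price $290 clears that bar, so the firm operates.
With MC = 17 - 24q + 9q^2, P = MC on the upward-sloping part at q* = 7.
TR = 290·7 = 2030. TC = 1758 + 560 = 2318. Profit = 2030 − 2318 = -$288.
That loss of $288 beats the $1758 the firm would lose by shutting down; producing recovers $1470 of fixed cost.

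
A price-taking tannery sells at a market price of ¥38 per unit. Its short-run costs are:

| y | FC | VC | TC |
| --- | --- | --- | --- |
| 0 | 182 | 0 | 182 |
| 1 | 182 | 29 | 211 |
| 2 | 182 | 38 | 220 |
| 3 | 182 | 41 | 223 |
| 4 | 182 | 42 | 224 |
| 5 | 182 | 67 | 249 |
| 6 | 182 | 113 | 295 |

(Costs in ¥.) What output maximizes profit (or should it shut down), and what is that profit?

Profit at each row (π = 38y − TC): y=0: -182; y=1: -173; y=2: -144; y=3: -109; y=4: -72; y=5: -59; y=6: -67.
Profit is maximized at y = 5. AVC there is 67/5 = ¥13.40 ≤ P, so producing beats shutting down (which would give -¥182).

y = 5; profit = -¥59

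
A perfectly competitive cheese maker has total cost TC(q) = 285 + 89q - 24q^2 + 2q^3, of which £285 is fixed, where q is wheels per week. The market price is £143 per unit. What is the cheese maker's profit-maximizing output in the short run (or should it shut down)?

Produce at q = 9

Strip out fixed cost: VC = 89q - 24q^2 + 2q^3. Then AVC = 89 - 24q + 2q^2 and MC = 89 - 48q + 6q^2.
The AVC parabola has its vertex at q = 24/4 = 6, where AVC = 89 - 24·6 + 2·6^2 = £17.
Since P = £143 ≥ min AVC = £17, price covers variable cost and the firm should produce.
Set P = MC: 143 = 89 - 48q + 6q^2 → -54 - 48q + 6q^2 = 0. The roots are q = -1 and q = 9; the profit-maximizing output is on the rising part of MC, so q* = 9.
Check: AVC at q = 9 is £35 ≤ P, so revenue covers variable cost.
Profit = P·q − TC = 143·9 − 600 = £687.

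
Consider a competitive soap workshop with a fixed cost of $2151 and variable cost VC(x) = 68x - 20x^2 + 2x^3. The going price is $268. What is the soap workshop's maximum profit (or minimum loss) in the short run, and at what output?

Profit = -$151 at x = 10

AVC = 68 - 20x + 2x^2; min AVC = $18 at x = 5. Since P = $268 ≥ min AVC, the firm produces.
With MC = 68 - 40x + 6x^2, P = MC on the upward-sloping part at x* = 10.
TR = 268·10 = 2680. TC = 2151 + 680 = 2831. Profit = 2680 − 2831 = -$151.
By producing, the firm covers all variable cost plus $2000 of fixed cost; shutting down would lose the full $2151.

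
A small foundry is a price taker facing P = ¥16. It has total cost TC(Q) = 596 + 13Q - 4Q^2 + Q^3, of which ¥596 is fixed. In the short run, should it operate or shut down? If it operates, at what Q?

Variable cost is VC = 13Q - 4Q^2 + Q^3, so AVC = VC/Q = 13 - 4Q + Q^2 and MC = dTC/dQ = 13 - 8Q + 3Q^2.
The AVC parabola has its vertex at Q = 4/2 = 2, where AVC = 13 - 4·2 + 2^2 = ¥9.
Since P = ¥16 ≥ min AVC = ¥9, price covers variable cost and the firm should produce.
Set P = MC: 16 = 13 - 8Q + 3Q^2 → -3 - 8Q + 3Q^2 = 0. The roots are Q = -1/3 and Q = 3; the profit-maximizing output is on the rising part of MC, so Q* = 3.
Check: AVC at Q = 3 is ¥10 ≤ P, so revenue covers variable cost.
Profit = P·Q − TC = 16·3 − 626 = -¥578, a loss, but smaller than the ¥596 fixed cost the firm would lose by shutting down.

Produce at Q = 3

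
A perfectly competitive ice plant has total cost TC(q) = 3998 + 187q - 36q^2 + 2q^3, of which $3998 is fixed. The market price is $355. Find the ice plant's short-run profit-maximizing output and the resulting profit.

Profit = -$78 at q = 14

AVC = 187 - 36q + 2q^2; min AVC = $25 at q = 9. Since P = $355 ≥ min AVC, the firm produces.
MC = 187 - 72q + 6q^2. Setting P = MC and taking the root on the rising branch gives q* = 14.
TR = 355·14 = 4970. TC = 3998 + 1050 = 5048. Profit = 4970 − 5048 = -$78.
That loss of $78 beats the $3998 the firm would lose by shutting down; producing recovers $3920 of fixed cost.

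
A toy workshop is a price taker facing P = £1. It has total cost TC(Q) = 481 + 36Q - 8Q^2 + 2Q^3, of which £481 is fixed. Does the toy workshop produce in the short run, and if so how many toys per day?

Shut down

Strip out fixed cost: VC = 36Q - 8Q^2 + 2Q^3. Then AVC = 36 - 8Q + 2Q^2 and MC = 36 - 16Q + 6Q^2.
The AVC parabola has its vertex at Q = 8/4 = 2, where AVC = 36 - 8·2 + 2·2^2 = £28.
Since P = £1 < min AVC = £28, price fails to cover variable cost at any output.
The firm minimizes its loss by shutting down and losing only its fixed cost of £481.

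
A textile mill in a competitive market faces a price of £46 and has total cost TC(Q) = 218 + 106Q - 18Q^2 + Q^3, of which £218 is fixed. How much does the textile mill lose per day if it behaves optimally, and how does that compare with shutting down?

Profit = -£18 at Q = 10

AVC = 106 - 18Q + Q^2; min AVC = £25 at Q = 9. Since P = £46 ≥ min AVC, the firm produces.
MC = 106 - 36Q + 3Q^2. Setting P = MC and taking the root on the rising branch gives Q* = 10.
TR = 46·10 = 460. TC = 218 + 260 = 478. Profit = 460 − 478 = -£18.
Shutting down would mean losing the fixed cost of £218, so operating at a loss of £18 is better by £200.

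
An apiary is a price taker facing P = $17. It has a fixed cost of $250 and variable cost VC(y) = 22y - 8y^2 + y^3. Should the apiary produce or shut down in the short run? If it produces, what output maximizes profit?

From TC, MC = TC'(y) = 22 - 16y + 3y^2 and AVC = VC/y = 22 - 8y + y^2.
The AVC parabola has its vertex at y = 8/2 = 4, where AVC = 22 - 8·4 + 4^2 = $6.
Since P = $17 ≥ min AVC = $6, price covers variable cost and the firm should produce.
Set P = MC: 17 = 22 - 16y + 3y^2 → 5 - 16y + 3y^2 = 0. The roots are y = 1/3 and y = 5; the profit-maximizing output is on the rising part of MC, so y* = 5.
Check: AVC at y = 5 is $7 ≤ P, so revenue covers variable cost.
Profit = P·y − TC = 17·5 − 285 = -$200, a loss, but smaller than the $250 fixed cost the firm would lose by shutting down.

Produce at y = 5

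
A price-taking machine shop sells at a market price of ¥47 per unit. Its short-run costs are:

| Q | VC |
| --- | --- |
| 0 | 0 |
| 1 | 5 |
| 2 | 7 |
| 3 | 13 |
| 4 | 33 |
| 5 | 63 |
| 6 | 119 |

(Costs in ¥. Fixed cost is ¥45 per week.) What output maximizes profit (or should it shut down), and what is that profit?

Tabulate TR − TC: Q=0: -45; Q=1: -3; Q=2: 42; Q=3: 83; Q=4: 110; Q=5: 127; Q=6: 118.
Profit is maximized at Q = 5. AVC there is 63/5 = ¥12.60 ≤ P, so producing beats shutting down (which would give -¥45).

Q = 5; profit = ¥127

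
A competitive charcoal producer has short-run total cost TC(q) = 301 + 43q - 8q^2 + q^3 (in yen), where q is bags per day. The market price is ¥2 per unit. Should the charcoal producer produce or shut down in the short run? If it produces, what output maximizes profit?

Shut down

Variable cost is VC = 43q - 8q^2 + q^3, so AVC = VC/q = 43 - 8q + q^2 and MC = dTC/dq = 43 - 16q + 3q^2.
The AVC parabola has its vertex at q = 8/2 = 4, where AVC = 43 - 8·4 + 4^2 = ¥27.
With P < min AVC (¥2 < ¥27), every unit sold adds to the loss.
The firm minimizes its loss by shutting down and losing only its fixed cost of ¥301.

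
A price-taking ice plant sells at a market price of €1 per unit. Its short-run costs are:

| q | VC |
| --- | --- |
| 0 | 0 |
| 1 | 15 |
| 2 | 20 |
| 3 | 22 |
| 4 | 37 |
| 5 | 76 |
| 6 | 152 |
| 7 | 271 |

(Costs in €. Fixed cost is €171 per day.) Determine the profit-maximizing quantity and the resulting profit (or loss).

q = 0 (shut down); profit = -€171

Compute π = P·q − TC at each output: q=0: -171; q=1: -185; q=2: -189; q=3: -190; q=4: -204; q=5: -242; q=6: -317; q=7: -435.
Profit is highest at q = 0. Equivalently, the lowest AVC in the table is 22/3 ≈ €7.33 at q = 3, and P = €1 falls below it — price never covers variable cost, so the firm shuts down and loses only its fixed cost.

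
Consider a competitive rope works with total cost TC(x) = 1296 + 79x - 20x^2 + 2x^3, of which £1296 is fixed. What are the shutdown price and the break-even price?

Shutdown price = min AVC. AVC = 79 - 20x + 2x^2, with vertex at x = 5 and minimum £29.
ATC = 1296/x + 79 - 20x + 2x^2. Setting dATC/dx = −1296/x^2 − 20 + 4x = 0 gives x = 9 (since 4·9^3 − 20·9^2 = 1296).
min ATC = 1296/9 + 79 − 20·9 + 2·9^2 = £205. That is the break-even price.
Between these two prices the firm operates at a loss; above £205 it earns a profit.

Shutdown price = £29; break-even price = £205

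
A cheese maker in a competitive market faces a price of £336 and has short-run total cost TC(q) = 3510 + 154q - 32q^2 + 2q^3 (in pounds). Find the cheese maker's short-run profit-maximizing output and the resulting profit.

Profit = -£130 at q = 13

AVC = 154 - 32q + 2q^2 has its minimum £26 at q = 8; price £336 clears that bar, so the firm operates.
With MC = 154 - 64q + 6q^2, P = MC on the upward-sloping part at q* = 13.
TR = 336·13 = 4368. TC = 3510 + 988 = 4498. Profit = 4368 − 4498 = -£130.
That loss of £130 beats the £3510 the firm would lose by shutting down; producing recovers £3380 of fixed cost.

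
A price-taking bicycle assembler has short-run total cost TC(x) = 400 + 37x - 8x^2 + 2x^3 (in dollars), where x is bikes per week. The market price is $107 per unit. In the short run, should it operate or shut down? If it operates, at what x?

From TC, MC = TC'(x) = 37 - 16x + 6x^2 and AVC = VC/x = 37 - 8x + 2x^2.
AVC hits its minimum where MC = AVC, at x = 2, giving min AVC = 37 - 8·2 + 2·2^2 = $29.
P = $107 exceeds min AVC = $29, so the firm stays open.
P = MC gives -70 - 16x + 6x^2 = 0, with roots -7/3 and 5. Take the larger (rising MC): x* = 5.
Check: AVC at x = 5 is $47 ≤ P, so revenue covers variable cost.
Profit = P·x − TC = 107·5 − 635 = -$100, a loss, but smaller than the $400 fixed cost the firm would lose by shutting down.

Produce at x = 5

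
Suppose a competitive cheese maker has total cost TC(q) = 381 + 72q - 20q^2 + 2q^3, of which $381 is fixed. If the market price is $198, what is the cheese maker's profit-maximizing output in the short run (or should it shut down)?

Produce at q = 9

From TC, MC = TC'(q) = 72 - 40q + 6q^2 and AVC = VC/q = 72 - 20q + 2q^2.
The AVC parabola has its vertex at q = 20/4 = 5, where AVC = 72 - 20·5 + 2·5^2 = $22.
Since P = $198 ≥ min AVC = $22, price covers variable cost and the firm should produce.
Set P = MC: 198 = 72 - 40q + 6q^2 → -126 - 40q + 6q^2 = 0. The roots are q = -7/3 and q = 9; the profit-maximizing output is on the rising part of MC, so q* = 9.
Check: AVC at q = 9 is $54 ≤ P, so revenue covers variable cost.
Profit = P·q − TC = 198·9 − 867 = $915.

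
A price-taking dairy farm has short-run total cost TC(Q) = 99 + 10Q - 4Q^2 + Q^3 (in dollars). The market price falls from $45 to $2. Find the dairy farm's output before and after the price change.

Output falls from 5 to 0 (the firm shuts down)

AVC = 10 - 4Q + Q^2, minimized at Q = 2 where min AVC = $6. MC = 10 - 8Q + 3Q^2.
At P = $45 ≥ min AVC, set P = MC on the rising branch: Q = 5.
At P = $2 < min AVC = $6, price no longer covers variable cost at any output, so the firm shuts down: Q = 0.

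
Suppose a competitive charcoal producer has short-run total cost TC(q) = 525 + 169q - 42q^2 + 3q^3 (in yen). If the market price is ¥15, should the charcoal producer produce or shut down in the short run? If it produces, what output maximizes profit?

Strip out fixed cost: VC = 169q - 42q^2 + 3q^3. Then AVC = 169 - 42q + 3q^2 and MC = 169 - 84q + 9q^2.
The AVC parabola has its vertex at q = 42/6 = 7, where AVC = 169 - 42·7 + 3·7^2 = ¥22.
P = ¥15 lies below min AVC = ¥22; no output level covers variable cost.
Best response: produce nothing and absorb the ¥525 fixed cost.

Shut down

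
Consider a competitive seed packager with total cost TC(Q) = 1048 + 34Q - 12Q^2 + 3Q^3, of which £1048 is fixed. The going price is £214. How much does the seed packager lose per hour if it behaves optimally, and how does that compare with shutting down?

Profit = -£184 at Q = 6

AVC = 34 - 12Q + 3Q^2; min AVC = £22 at Q = 2. Since P = £214 ≥ min AVC, the firm produces.
With MC = 34 - 24Q + 9Q^2, P = MC on the upward-sloping part at Q* = 6.
TR = 214·6 = 1284. TC = 1048 + 420 = 1468. Profit = 1284 − 1468 = -£184.
Shutting down would mean losing the fixed cost of £1048, so operating at a loss of £184 is better by £864.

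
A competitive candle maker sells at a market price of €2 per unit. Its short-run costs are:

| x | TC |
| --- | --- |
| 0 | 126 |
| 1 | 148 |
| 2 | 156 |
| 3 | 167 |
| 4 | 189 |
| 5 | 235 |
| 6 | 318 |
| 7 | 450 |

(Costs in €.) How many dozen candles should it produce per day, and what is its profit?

x = 0 (shut down); profit = -€126

Compute π = P·x − TC at each output: x=0: -126; x=1: -146; x=2: -152; x=3: -161; x=4: -181; x=5: -225; x=6: -306; x=7: -436.
Profit is highest at x = 0. Equivalently, the lowest AVC in the table is 41/3 ≈ €13.67 at x = 3, and P = €2 falls below it — price never covers variable cost, so the firm shuts down and loses only its fixed cost.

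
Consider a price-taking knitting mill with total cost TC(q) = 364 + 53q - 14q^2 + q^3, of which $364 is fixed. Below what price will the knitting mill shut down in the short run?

$4 per unit

The firm shuts down when price falls below the minimum of average variable cost. AVC = VC/q = 53 - 14q + q^2.
At the minimum of AVC, MC = AVC. MC = 53 - 28q + 3q^2; setting MC = AVC gives 2q^2 - 14q = 0, so q = 7. min AVC = 4.
For P < $4 the firm produces nothing.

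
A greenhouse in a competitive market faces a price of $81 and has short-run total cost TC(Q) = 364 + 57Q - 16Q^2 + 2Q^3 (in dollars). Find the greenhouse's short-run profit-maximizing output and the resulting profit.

AVC = 57 - 16Q + 2Q^2 has its minimum $25 at Q = 4; price $81 clears that bar, so the firm operates.
With MC = 57 - 32Q + 6Q^2, P = MC on the upward-sloping part at Q* = 6.
TR = 81·6 = 486. TC = 364 + 198 = 562. Profit = 486 − 562 = -$76.
Shutting down would mean losing the fixed cost of $364, so operating at a loss of $76 is better by $288.

Profit = -$76 at Q = 6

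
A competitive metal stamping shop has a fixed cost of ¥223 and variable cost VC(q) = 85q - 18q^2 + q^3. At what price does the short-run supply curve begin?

¥4 per unit

The shutdown price is the minimum of AVC. VC = 85q - 18q^2 + q^3, so AVC = 85 - 18q + q^2.
At the minimum of AVC, MC = AVC. MC = 85 - 36q + 3q^2; setting MC = AVC gives 2q^2 - 18q = 0, so q = 9. min AVC = 4.
So the shutdown price is ¥4.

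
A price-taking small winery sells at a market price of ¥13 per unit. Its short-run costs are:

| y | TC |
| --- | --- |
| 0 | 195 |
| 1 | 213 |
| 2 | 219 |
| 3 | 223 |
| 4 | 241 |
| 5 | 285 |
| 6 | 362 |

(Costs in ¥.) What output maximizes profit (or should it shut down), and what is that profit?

Compute π = P·y − TC at each output: y=0: -195; y=1: -200; y=2: -193; y=3: -184; y=4: -189; y=5: -220; y=6: -284.
Profit is maximized at y = 3. AVC there is 28/3 = ¥9.33 ≤ P, so producing beats shutting down (which would give -¥195).

y = 3; profit = -¥184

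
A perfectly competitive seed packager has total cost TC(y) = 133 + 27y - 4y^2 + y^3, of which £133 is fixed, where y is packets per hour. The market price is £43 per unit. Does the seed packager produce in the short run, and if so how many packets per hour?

Strip out fixed cost: VC = 27y - 4y^2 + y^3. Then AVC = 27 - 4y + y^2 and MC = 27 - 8y + 3y^2.
AVC is minimized where dAVC/dy = -4 + 2y = 0, at y = 2; min AVC = 27 - 4·2 + 2^2 = £23.
Because £43 ≥ £23, revenue can cover variable cost; the firm operates.
P = MC gives -16 - 8y + 3y^2 = 0, with roots -4/3 and 4. Take the larger (rising MC): y* = 4.
Check: AVC at y = 4 is £27 ≤ P, so revenue covers variable cost.
Profit = P·y − TC = 43·4 − 241 = -£69, a loss, but smaller than the £133 fixed cost the firm would lose by shutting down.

Produce at y = 4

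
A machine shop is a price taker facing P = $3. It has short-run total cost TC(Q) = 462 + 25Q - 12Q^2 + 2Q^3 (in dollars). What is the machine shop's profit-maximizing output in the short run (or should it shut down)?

From TC, MC = TC'(Q) = 25 - 24Q + 6Q^2 and AVC = VC/Q = 25 - 12Q + 2Q^2.
AVC is minimized where dAVC/dQ = -12 + 4Q = 0, at Q = 3; min AVC = 25 - 12·3 + 2·3^2 = $7.
With P < min AVC ($3 < $7), every unit sold adds to the loss.
Best response: produce nothing and absorb the $462 fixed cost.

Shut down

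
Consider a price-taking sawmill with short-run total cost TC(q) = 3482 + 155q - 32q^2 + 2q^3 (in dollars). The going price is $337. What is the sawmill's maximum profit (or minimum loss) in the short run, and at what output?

Profit = -$102 at q = 13

AVC = 155 - 32q + 2q^2 has its minimum $27 at q = 8; price $337 clears that bar, so the firm operates.
MC = 155 - 64q + 6q^2. Setting P = MC and taking the root on the rising branch gives q* = 13.
TR = 337·13 = 4381. TC = 3482 + 1001 = 4483. Profit = 4381 − 4483 = -$102.
By producing, the firm covers all variable cost plus $3380 of fixed cost; shutting down would lose the full $3482.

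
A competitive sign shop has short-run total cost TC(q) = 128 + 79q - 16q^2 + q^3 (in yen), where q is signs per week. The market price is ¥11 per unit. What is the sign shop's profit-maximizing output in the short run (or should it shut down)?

Shut down

Variable cost is VC = 79q - 16q^2 + q^3, so AVC = VC/q = 79 - 16q + q^2 and MC = dTC/dq = 79 - 32q + 3q^2.
AVC hits its minimum where MC = AVC, at q = 8, giving min AVC = 79 - 16·8 + 8^2 = ¥15.
P = ¥11 lies below min AVC = ¥15; no output level covers variable cost.
Shutting down limits the loss to fixed cost, ¥128.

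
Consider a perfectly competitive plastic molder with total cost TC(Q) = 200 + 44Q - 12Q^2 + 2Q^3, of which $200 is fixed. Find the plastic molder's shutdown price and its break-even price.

AVC = 44 - 12Q + 2Q^2; minimized at Q = 3, giving min AVC = $26. That is the shutdown price.
ATC = 200/Q + 44 - 12Q + 2Q^2. Setting dATC/dQ = −200/Q^2 − 12 + 4Q = 0 gives Q = 5 (since 4·5^3 − 12·5^2 = 200).
min ATC = 200/5 + 44 − 12·5 + 2·5^2 = $74. That is the break-even price.
Between these two prices the firm operates at a loss; above $74 it earns a profit.

Shutdown price = $26; break-even price = $74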